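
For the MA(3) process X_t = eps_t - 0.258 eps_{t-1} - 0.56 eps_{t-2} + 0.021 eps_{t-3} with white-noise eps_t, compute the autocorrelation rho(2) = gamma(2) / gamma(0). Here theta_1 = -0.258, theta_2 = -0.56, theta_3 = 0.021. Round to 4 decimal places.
\rho(2) = -0.4095

For an MA(q) process with theta_0 = 1, the autocovariance is
  gamma(k) = sigma^2 * sum_{i=0..q-k} theta_i * theta_{i+k},
and rho(k) = gamma(k) / gamma(0). Sigma^2 cancels.
  numerator   = (1)*(-0.56) + (-0.258)*(0.021) = -0.565418.
  denominator = (1)^2 + (-0.258)^2 + (-0.56)^2 + (0.021)^2 = 1.380605.
  rho(2) = -0.565418 / 1.380605 = -0.4095.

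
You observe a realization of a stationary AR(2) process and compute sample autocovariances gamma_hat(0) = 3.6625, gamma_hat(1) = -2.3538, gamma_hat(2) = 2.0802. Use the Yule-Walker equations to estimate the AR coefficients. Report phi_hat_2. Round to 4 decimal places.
\hat\phi_{2} = 0.2640

The Yule-Walker equations for an AR(p) process read, in matrix form,
  Gamma_p phi = r_p,   with   (Gamma_p)_{ij} = gamma(|i - j|),
                       (r_p)_i = gamma(i),   i,j = 1..p.
Substitute the sample gammas (Toeplitz matrix and right-hand side of size 2):
  Gamma_p = [[3.6625, -2.3538], [-2.3538, 3.6625]]
  r_p     = [-2.3538, 2.0802]
Written out:
  3.6625 phi_1 - 2.3538 phi_2 = -2.3538
  -2.3538 phi_1 + 3.6625 phi_2 = 2.0802
Solve by Cramer's rule:
  det = gamma(0)^2 - gamma(1)^2 = (3.6625)^2 - (-2.3538)^2 = 13.41390625 - 5.54037444 = 7.87353181
  phi_hat_1 = [gamma(1) gamma(0) - gamma(1) gamma(2)] / det = [(-2.3538)(3.6625) - (-2.3538)(2.0802)] / 7.87353181 = -3.72441774 / 7.87353181 = -0.473
  phi_hat_2 = [gamma(0) gamma(2) - gamma(1)^2] / det = [(3.6625)(2.0802) - (-2.3538)^2] / 7.87353181 = 2.07835806 / 7.87353181 = 0.264
So phi_hat = [-0.4730, 0.2640].
Therefore phi_hat_2 = 0.2640.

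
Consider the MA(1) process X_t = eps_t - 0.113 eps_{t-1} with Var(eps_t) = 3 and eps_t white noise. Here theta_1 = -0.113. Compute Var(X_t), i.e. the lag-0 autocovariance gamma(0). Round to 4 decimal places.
\gamma(0) = 3.0383

For an MA(q) process X_t = eps_t + sum_i theta_i eps_{t-i} with
Var(eps_t) = sigma^2, the variance is
  gamma(0) = sigma^2 * (1 + sum_i theta_i^2).
  sum_i theta_i^2 = (-0.113)^2 = 0.012769.
  gamma(0) = 3 * (1 + 0.012769) = 3 * 1.012769 = 3.038307, which rounds to 3.0383.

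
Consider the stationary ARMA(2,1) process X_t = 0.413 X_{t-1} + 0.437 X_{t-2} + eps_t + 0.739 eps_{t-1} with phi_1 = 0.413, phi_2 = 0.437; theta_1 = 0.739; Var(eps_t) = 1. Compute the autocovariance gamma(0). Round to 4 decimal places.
\gamma(0) = 7.0392

Multiply the model equation by X_{t-k} and take expectations. With theta_0 = psi_0 = 1 and psi_j the MA(infinity) weights, this gives
  gamma(k) - sum_i phi_i gamma(k-i) = c_k,
  c_k = sigma^2 * sum_{j=k..q} theta_j psi_{j-k}   (c_k = 0 for k > q),
using gamma(-m) = gamma(m).
psi-weights needed (psi_j = theta_j + sum_i phi_i psi_{j-i}):
  psi_1 = theta_1 + phi_1 = 0.739 + (0.413) = 1.152
Right-hand sides:
  c_0 = sigma^2 (1 + theta_1 psi_1) = 1 * (1 + (0.739)(1.152)) = 1 * 1.851328 = 1.851328
  c_1 = sigma^2 theta_1 = 1 * (0.739) = 0.739
  c_2 = 0
Equations for k = 0, 1, 2 (AR order 2, c_2 = 0):
  (E0) gamma(0) = phi_1 gamma(1) + phi_2 gamma(2) + c_0
  (E1) gamma(1) = phi_1 gamma(0) + phi_2 gamma(1) + c_1
  (E2) gamma(2) = phi_1 gamma(1) + phi_2 gamma(0)
From (E1): gamma(1) = A gamma(0) + B with
  A = phi_1 / (1 - phi_2) = 0.413 / 0.563 = 0.73357,   B = c_1 / (1 - phi_2) = 0.739 / 0.563 = 1.312611.
Insert (E2) into (E0): gamma(0) (1 - phi_2^2) = phi_1 (1 + phi_2) gamma(1) + c_0.
  phi_1 (1 + phi_2) = (0.413)(1.437) = 0.593481,   1 - phi_2^2 = 0.809031.
Replace gamma(1) by A gamma(0) + B and collect gamma(0):
  gamma(0) [0.809031 - (0.593481)(0.73357)] = (0.593481)(1.312611) + 1.851328
  gamma(0) * 0.373671 = 2.630338
  gamma(0) = 2.630338 / 0.373671 = 7.03918.
Therefore gamma(0) = 7.0392 (to 4 decimal places).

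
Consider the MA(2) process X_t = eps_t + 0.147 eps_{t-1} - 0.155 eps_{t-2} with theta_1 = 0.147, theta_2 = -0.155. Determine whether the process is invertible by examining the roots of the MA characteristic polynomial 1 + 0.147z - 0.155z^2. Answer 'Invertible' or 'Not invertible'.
\text{Invertible}

The MA(q) characteristic polynomial is P(z) = 1 + 0.147z - 0.155z^2.
Invertibility requires all roots to lie outside the unit circle, i.e. |z| > 1 for every root.
Set 1 + (0.147) z + (-0.155) z^2 = 0, i.e. a z^2 + b z + c = 0 with a = -0.155, b = 0.147, c = 1.
Discriminant D = b^2 - 4ac = (0.147)^2 - 4*(-0.155)*1 = 0.021609 - (-0.62) = 0.641609.
D >= 0, so the roots are real: z = (-b +/- sqrt(D)) / (2a) = (-0.147 +/- 0.801005) / (-0.31).
  z_1 = (-0.147 + 0.801005) / (-0.31) = -2.1097,   |z_1| = 2.1097.
  z_2 = (-0.147 - 0.801005) / (-0.31) = 3.0581,   |z_2| = 3.0581.
Moduli of all roots: 2.1097, 3.0581.
All moduli strictly greater than 1? Yes.
Verdict: Invertible.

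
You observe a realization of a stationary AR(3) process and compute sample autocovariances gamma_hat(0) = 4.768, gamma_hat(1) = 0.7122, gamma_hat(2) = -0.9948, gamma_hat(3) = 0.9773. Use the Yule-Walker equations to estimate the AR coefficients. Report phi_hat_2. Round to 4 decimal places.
\hat\phi_{2} = -0.2920

The Yule-Walker equations for an AR(p) process read, in matrix form,
  Gamma_p phi = r_p,   with   (Gamma_p)_{ij} = gamma(|i - j|),
                       (r_p)_i = gamma(i),   i,j = 1..p.
Substitute the sample gammas (Toeplitz matrix and right-hand side of size 3):
  Gamma_p = [[4.768, 0.7122, -0.9948], [0.7122, 4.768, 0.7122], [-0.9948, 0.7122, 4.768]]
  r_p     = [0.7122, -0.9948, 0.9773]
Written out (R1..R3):
  (R1) 4.768 phi_1 + 0.7122 phi_2 - 0.9948 phi_3 = 0.7122
  (R2) 0.7122 phi_1 + 4.768 phi_2 + 0.7122 phi_3 = -0.9948
  (R3) -0.9948 phi_1 + 0.7122 phi_2 + 4.768 phi_3 = 0.9773
Gaussian elimination:
  R2 <- R2 - (0.7122/4.768) R1 = R2 - (0.149371) R1:  4.661618 phi_2 + 0.860794 phi_3 = -1.101182
  R3 <- R3 - (-0.9948/4.768) R1 = R3 - (-0.208641) R1:  0.860794 phi_2 + 4.560444 phi_3 = 1.125894
  R3 <- R3 - (0.860794/4.661618) R2 = R3 - (0.184656) R2:  4.401494 phi_3 = 1.329234
Back-substitution:
  phi_hat_3 = 1.329234 / 4.401494 = 0.301996
  phi_hat_2 = (-1.101182 - (0.860794)(0.301996)) / 4.661618 = -0.291988
  phi_hat_1 = (0.7122 - (0.7122)(-0.291988) - (-0.9948)(0.301996)) / 4.768 = 0.255994
So phi_hat = [0.2560, -0.2920, 0.3020].
Therefore phi_hat_2 = -0.2920.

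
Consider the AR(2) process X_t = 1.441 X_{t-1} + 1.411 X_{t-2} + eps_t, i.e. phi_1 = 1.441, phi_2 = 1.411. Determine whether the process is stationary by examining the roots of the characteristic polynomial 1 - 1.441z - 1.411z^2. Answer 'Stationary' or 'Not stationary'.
\text{Not stationary}

The AR(p) characteristic polynomial is P(z) = 1 - 1.441z - 1.411z^2.
Stationarity requires all roots to lie outside the unit circle, i.e. |z| > 1 for every root.
Set 1 + (-1.441) z + (-1.411) z^2 = 0, i.e. a z^2 + b z + c = 0 with a = -1.411, b = -1.441, c = 1.
Discriminant D = b^2 - 4ac = (-1.441)^2 - 4*(-1.411)*1 = 2.076481 - (-5.644) = 7.720481.
D >= 0, so the roots are real: z = (-b +/- sqrt(D)) / (2a) = (1.441 +/- 2.778575) / (-2.822).
  z_1 = (1.441 + 2.778575) / (-2.822) = -1.4952,   |z_1| = 1.4952.
  z_2 = (1.441 - 2.778575) / (-2.822) = 0.474,   |z_2| = 0.474.
Moduli of all roots: 1.4952, 0.4740.
All moduli strictly greater than 1? No.
Verdict: Not stationary.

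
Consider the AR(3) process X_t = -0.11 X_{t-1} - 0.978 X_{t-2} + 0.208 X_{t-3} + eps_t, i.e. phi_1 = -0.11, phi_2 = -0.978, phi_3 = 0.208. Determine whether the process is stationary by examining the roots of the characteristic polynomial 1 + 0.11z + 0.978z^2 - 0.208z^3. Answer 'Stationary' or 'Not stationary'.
\text{Not stationary}

The AR(p) characteristic polynomial is P(z) = 1 + 0.11z + 0.978z^2 - 0.208z^3.
Stationarity requires all roots to lie outside the unit circle, i.e. |z| > 1 for every root.
Degree 3: look for a simple real root z0 first, then factor out (1 - z/z0) and solve the remaining quadratic.
Testing z0 = 5: P(5) = 1 + (0.11)(5) + (0.978)(5)^2 + (-0.208)(5)^3
  = 1 + (0.55) + (24.45) + (-26) = 0.  So z_0 = 5 is a root, |z_0| = 5.
Divide out the factor (1 - 0.2 z) = (1 - z/z0) (since 1/z0 = 0.2):
  P(z) = (1 - 0.2 z)(1 + (0.31) z + (1.04) z^2)
  [check: z-coef 0.31 - (0.2) = 0.11; z^2-coef 1.04 - (0.2)(0.31) = 0.978; z^3-coef -(0.2)(1.04) = -0.208.]
Remaining roots from the quadratic factor 1 + (0.31) z + (1.04) z^2:
  Set 1 + (0.31) z + (1.04) z^2 = 0, i.e. a z^2 + b z + c = 0 with a = 1.04, b = 0.31, c = 1.
  Discriminant D = b^2 - 4ac = (0.31)^2 - 4*(1.04)*1 = 0.0961 - (4.16) = -4.0639.
  D < 0, so the roots are the complex-conjugate pair z = (-b +/- i sqrt(-D)) / (2a) = -0.149 +/- 0.9692i.
  For a conjugate pair |z|^2 = z * conj(z) = (product of roots) = c/a = 1/(1.04) = 0.961538, so |z| = sqrt(0.961538) = 0.9806 for both roots.
Moduli of all roots: 5.0000, 0.9806, 0.9806.
All moduli strictly greater than 1? No.
Verdict: Not stationary.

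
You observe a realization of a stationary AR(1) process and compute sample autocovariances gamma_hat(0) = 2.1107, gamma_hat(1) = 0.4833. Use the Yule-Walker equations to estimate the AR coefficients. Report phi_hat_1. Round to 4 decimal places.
\hat\phi_{1} = 0.2290

The Yule-Walker equations for an AR(p) process read, in matrix form,
  Gamma_p phi = r_p,   with   (Gamma_p)_{ij} = gamma(|i - j|),
                       (r_p)_i = gamma(i),   i,j = 1..p.
Substitute the sample gammas (Toeplitz matrix and right-hand side of size 1):
  Gamma_p = [[2.1107]]
  r_p     = [0.4833]
With p = 1 this is the single equation gamma(0) phi_1 = gamma(1):
  phi_hat_1 = gamma(1) / gamma(0) = 0.4833 / 2.1107 = 0.2290.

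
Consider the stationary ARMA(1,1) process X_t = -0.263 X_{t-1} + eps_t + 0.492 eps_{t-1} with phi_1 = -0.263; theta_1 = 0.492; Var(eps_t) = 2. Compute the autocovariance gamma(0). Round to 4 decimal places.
\gamma(0) = 2.1127

Multiply the model equation by X_{t-k} and take expectations. With theta_0 = psi_0 = 1 and psi_j the MA(infinity) weights, this gives
  gamma(k) - sum_i phi_i gamma(k-i) = c_k,
  c_k = sigma^2 * sum_{j=k..q} theta_j psi_{j-k}   (c_k = 0 for k > q),
using gamma(-m) = gamma(m).
psi-weights needed (psi_j = theta_j + sum_i phi_i psi_{j-i}):
  psi_1 = theta_1 + phi_1 = 0.492 + (-0.263) = 0.229
Right-hand sides:
  c_0 = sigma^2 (1 + theta_1 psi_1) = 2 * (1 + (0.492)(0.229)) = 2 * 1.112668 = 2.225336
  c_1 = sigma^2 theta_1 = 2 * (0.492) = 0.984
  c_2 = 0
Equations for k = 0 and k = 1 (AR order 1):
  gamma(0) = phi_1 gamma(1) + c_0
  gamma(1) = phi_1 gamma(0) + c_1
Substituting the second into the first: gamma(0) (1 - phi_1^2) = c_0 + phi_1 c_1, so
  gamma(0) = (c_0 + phi_1 c_1) / (1 - phi_1^2) = (2.225336 + (-0.263)(0.984)) / (1 - (-0.263)^2) = 1.966544 / 0.930831 = 2.112676.
Therefore gamma(0) = 2.1127 (to 4 decimal places).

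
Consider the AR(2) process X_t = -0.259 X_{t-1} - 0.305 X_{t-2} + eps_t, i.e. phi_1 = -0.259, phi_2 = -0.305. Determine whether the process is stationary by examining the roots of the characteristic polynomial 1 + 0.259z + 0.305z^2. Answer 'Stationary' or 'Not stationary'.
\text{Stationary}

The AR(p) characteristic polynomial is P(z) = 1 + 0.259z + 0.305z^2.
Stationarity requires all roots to lie outside the unit circle, i.e. |z| > 1 for every root.
Set 1 + (0.259) z + (0.305) z^2 = 0, i.e. a z^2 + b z + c = 0 with a = 0.305, b = 0.259, c = 1.
Discriminant D = b^2 - 4ac = (0.259)^2 - 4*(0.305)*1 = 0.067081 - (1.22) = -1.152919.
D < 0, so the roots are the complex-conjugate pair z = (-b +/- i sqrt(-D)) / (2a) = -0.4246 +/- 1.7602i.
For a conjugate pair |z|^2 = z * conj(z) = (product of roots) = c/a = 1/(0.305) = 3.278689, so |z| = sqrt(3.278689) = 1.8107 for both roots.
Moduli of all roots: 1.8107, 1.8107.
All moduli strictly greater than 1? Yes.
Verdict: Stationary.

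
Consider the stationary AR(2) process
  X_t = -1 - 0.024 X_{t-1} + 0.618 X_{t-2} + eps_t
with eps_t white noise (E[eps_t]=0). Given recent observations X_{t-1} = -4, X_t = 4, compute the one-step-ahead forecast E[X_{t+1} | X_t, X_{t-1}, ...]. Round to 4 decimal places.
E[X_{t+1} \mid \mathcal F_t] = -3.5680

For an AR(p) model X_t = c + sum_i phi_i X_{t-i} + eps_t, the
one-step-ahead conditional mean is
  E[X_{t+1} | X_t, ...] = c + sum_i phi_i X_{t+1-i}.
Substitute known values:
  E[X_{t+1} | ...] = -1 + (-0.024) * (4) + (0.618) * (-4)
                   = -3.5680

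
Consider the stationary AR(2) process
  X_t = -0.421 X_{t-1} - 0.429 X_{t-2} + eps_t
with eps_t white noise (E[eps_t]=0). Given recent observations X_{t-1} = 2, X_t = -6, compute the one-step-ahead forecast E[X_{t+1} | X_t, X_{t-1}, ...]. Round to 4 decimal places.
E[X_{t+1} \mid \mathcal F_t] = 1.6680

For an AR(p) model X_t = c + sum_i phi_i X_{t-i} + eps_t, the
one-step-ahead conditional mean is
  E[X_{t+1} | X_t, ...] = c + sum_i phi_i X_{t+1-i}.
Substitute known values:
  E[X_{t+1} | ...] = (-0.421) * (-6) + (-0.429) * (2)
                   = 1.6680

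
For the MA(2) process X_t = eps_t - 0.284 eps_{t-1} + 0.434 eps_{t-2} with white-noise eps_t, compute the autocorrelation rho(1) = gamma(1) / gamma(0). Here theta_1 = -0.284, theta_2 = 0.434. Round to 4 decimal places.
\rho(1) = -0.3209

For an MA(q) process with theta_0 = 1, the autocovariance is
  gamma(k) = sigma^2 * sum_{i=0..q-k} theta_i * theta_{i+k},
and rho(k) = gamma(k) / gamma(0). Sigma^2 cancels.
  numerator   = (1)*(-0.284) + (-0.284)*(0.434) = -0.407256.
  denominator = (1)^2 + (-0.284)^2 + (0.434)^2 = 1.269012.
  rho(1) = -0.407256 / 1.269012 = -0.3209.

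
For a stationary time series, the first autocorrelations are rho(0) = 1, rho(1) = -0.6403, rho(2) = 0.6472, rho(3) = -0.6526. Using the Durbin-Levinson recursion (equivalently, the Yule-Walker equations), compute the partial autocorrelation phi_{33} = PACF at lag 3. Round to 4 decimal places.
\phi_{33} = -0.2979

The PACF at lag k is phi_{kk}, the last component of the solution
to the Yule-Walker system G_k phi = r_k where
  (G_k)_{ij} = rho(|i - j|), (r_k)_i = rho(i), i,j = 1..k.
Equivalently, Durbin-Levinson gives phi_{kk} iteratively:
  phi_{11} = rho(1)
  phi_{kk} = [rho(k) - sum_{j=1..k-1} phi_{k-1,j} rho(k-j)]
            / [1 - sum_{j=1..k-1} phi_{k-1,j} rho(j)],
  phi_{k,j} = phi_{k-1,j} - phi_{kk} phi_{k-1,k-j},  j = 1..k-1.
Step k = 1:
  phi_11 = rho(1) = -0.6403.
Step k = 2:
  phi_22 = [rho(2) - phi_11 rho(1)] / [1 - phi_11 rho(1)] = [0.6472 - (-0.6403)(-0.6403)] / [1 - (-0.6403)(-0.6403)]
         = 0.23721591 / 0.59001591 = 0.40205.
  Update: phi_21 = phi_11 - phi_22 phi_11 = -0.6403 - (0.40205)(-0.6403) = -0.382867.
Step k = 3:
  phi_33 = [rho(3) - phi_21 rho(2) - phi_22 rho(1)] / [1 - phi_21 rho(1) - phi_22 rho(2)]
    numerator   = -0.6526 - (-0.382867)(0.6472) - (0.40205)(-0.6403) = -0.14737561
    denominator = 1 - (-0.382867)(-0.6403) - (0.40205)(0.6472) = 0.49464325
  phi_33 = -0.14737561 / 0.49464325 = -0.2979.
Therefore phi_{33} = -0.2979.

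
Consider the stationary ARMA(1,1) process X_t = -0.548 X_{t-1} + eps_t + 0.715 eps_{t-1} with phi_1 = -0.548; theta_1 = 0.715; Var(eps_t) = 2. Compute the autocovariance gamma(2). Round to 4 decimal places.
\gamma(2) = -0.1591

Multiply the model equation by X_{t-k} and take expectations. With theta_0 = psi_0 = 1 and psi_j the MA(infinity) weights, this gives
  gamma(k) - sum_i phi_i gamma(k-i) = c_k,
  c_k = sigma^2 * sum_{j=k..q} theta_j psi_{j-k}   (c_k = 0 for k > q),
using gamma(-m) = gamma(m).
psi-weights needed (psi_j = theta_j + sum_i phi_i psi_{j-i}):
  psi_1 = theta_1 + phi_1 = 0.715 + (-0.548) = 0.167
Right-hand sides:
  c_0 = sigma^2 (1 + theta_1 psi_1) = 2 * (1 + (0.715)(0.167)) = 2 * 1.119405 = 2.23881
  c_1 = sigma^2 theta_1 = 2 * (0.715) = 1.43
  c_2 = 0
Equations for k = 0 and k = 1 (AR order 1):
  gamma(0) = phi_1 gamma(1) + c_0
  gamma(1) = phi_1 gamma(0) + c_1
Substituting the second into the first: gamma(0) (1 - phi_1^2) = c_0 + phi_1 c_1, so
  gamma(0) = (c_0 + phi_1 c_1) / (1 - phi_1^2) = (2.23881 + (-0.548)(1.43)) / (1 - (-0.548)^2) = 1.45517 / 0.699696 = 2.079717.
  gamma(1) = phi_1 gamma(0) + c_1 = (-0.548)(2.079717) + (1.43) = 0.290315.
For k = 2 (> q): gamma(2) = phi_1 gamma(1) = (-0.548)(0.290315) = -0.159093.
Therefore gamma(2) = -0.1591 (to 4 decimal places).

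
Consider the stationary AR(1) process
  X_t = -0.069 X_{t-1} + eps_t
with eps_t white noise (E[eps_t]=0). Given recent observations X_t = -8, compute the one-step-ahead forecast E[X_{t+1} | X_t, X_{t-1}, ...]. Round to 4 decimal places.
E[X_{t+1} \mid \mathcal F_t] = 0.5520

For an AR(p) model X_t = c + sum_i phi_i X_{t-i} + eps_t, the
one-step-ahead conditional mean is
  E[X_{t+1} | X_t, ...] = c + sum_i phi_i X_{t+1-i}.
Substitute known values:
  E[X_{t+1} | ...] = (-0.069) * (-8)
                   = 0.5520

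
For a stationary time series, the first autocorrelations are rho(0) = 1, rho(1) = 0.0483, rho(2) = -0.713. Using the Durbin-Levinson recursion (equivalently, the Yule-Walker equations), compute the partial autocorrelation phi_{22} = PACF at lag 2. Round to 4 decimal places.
\phi_{22} = -0.7170

The PACF at lag k is phi_{kk}, the last component of the solution
to the Yule-Walker system G_k phi = r_k where
  (G_k)_{ij} = rho(|i - j|), (r_k)_i = rho(i), i,j = 1..k.
Equivalently, Durbin-Levinson gives phi_{kk} iteratively:
  phi_{11} = rho(1)
  phi_{kk} = [rho(k) - sum_{j=1..k-1} phi_{k-1,j} rho(k-j)]
            / [1 - sum_{j=1..k-1} phi_{k-1,j} rho(j)],
  phi_{k,j} = phi_{k-1,j} - phi_{kk} phi_{k-1,k-j},  j = 1..k-1.
Step k = 1:
  phi_11 = rho(1) = 0.0483.
Step k = 2:
  phi_22 = [rho(2) - phi_11 rho(1)] / [1 - phi_11 rho(1)] = [-0.713 - (0.0483)(0.0483)] / [1 - (0.0483)(0.0483)]
         = -0.71533289 / 0.99766711 = -0.717.
Therefore phi_{22} = -0.7170.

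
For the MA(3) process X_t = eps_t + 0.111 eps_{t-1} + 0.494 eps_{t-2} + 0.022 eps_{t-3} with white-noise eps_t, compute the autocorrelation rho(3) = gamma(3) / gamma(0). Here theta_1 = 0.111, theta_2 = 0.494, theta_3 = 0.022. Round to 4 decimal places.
\rho(3) = 0.0175

For an MA(q) process with theta_0 = 1, the autocovariance is
  gamma(k) = sigma^2 * sum_{i=0..q-k} theta_i * theta_{i+k},
and rho(k) = gamma(k) / gamma(0). Sigma^2 cancels.
  numerator   = (1)*(0.022) = 0.022.
  denominator = (1)^2 + (0.111)^2 + (0.494)^2 + (0.022)^2 = 1.256841.
  rho(3) = 0.022 / 1.256841 = 0.0175.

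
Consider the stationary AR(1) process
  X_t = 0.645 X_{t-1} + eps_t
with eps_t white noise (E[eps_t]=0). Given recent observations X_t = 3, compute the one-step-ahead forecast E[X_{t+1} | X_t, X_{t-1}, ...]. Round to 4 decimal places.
E[X_{t+1} \mid \mathcal F_t] = 1.9350

For an AR(p) model X_t = c + sum_i phi_i X_{t-i} + eps_t, the
one-step-ahead conditional mean is
  E[X_{t+1} | X_t, ...] = c + sum_i phi_i X_{t+1-i}.
Substitute known values:
  E[X_{t+1} | ...] = (0.645) * (3)
                   = 1.9350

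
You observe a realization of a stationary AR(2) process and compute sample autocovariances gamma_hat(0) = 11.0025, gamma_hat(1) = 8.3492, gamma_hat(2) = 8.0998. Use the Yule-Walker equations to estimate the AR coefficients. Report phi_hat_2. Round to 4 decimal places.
\hat\phi_{2} = 0.3780

The Yule-Walker equations for an AR(p) process read, in matrix form,
  Gamma_p phi = r_p,   with   (Gamma_p)_{ij} = gamma(|i - j|),
                       (r_p)_i = gamma(i),   i,j = 1..p.
Substitute the sample gammas (Toeplitz matrix and right-hand side of size 2):
  Gamma_p = [[11.0025, 8.3492], [8.3492, 11.0025]]
  r_p     = [8.3492, 8.0998]
Written out:
  11.0025 phi_1 + 8.3492 phi_2 = 8.3492
  8.3492 phi_1 + 11.0025 phi_2 = 8.0998
Solve by Cramer's rule:
  det = gamma(0)^2 - gamma(1)^2 = (11.0025)^2 - (8.3492)^2 = 121.05500625 - 69.70914064 = 51.34586561
  phi_hat_1 = [gamma(1) gamma(0) - gamma(1) gamma(2)] / det = [(8.3492)(11.0025) - (8.3492)(8.0998)] / 51.34586561 = 24.23522284 / 51.34586561 = 0.472
  phi_hat_2 = [gamma(0) gamma(2) - gamma(1)^2] / det = [(11.0025)(8.0998) - (8.3492)^2] / 51.34586561 = 19.40890886 / 51.34586561 = 0.378
So phi_hat = [0.4720, 0.3780].
Therefore phi_hat_2 = 0.3780.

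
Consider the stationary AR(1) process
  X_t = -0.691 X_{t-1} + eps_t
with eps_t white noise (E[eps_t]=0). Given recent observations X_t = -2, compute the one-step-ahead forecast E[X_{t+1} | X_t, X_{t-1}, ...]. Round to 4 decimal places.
E[X_{t+1} \mid \mathcal F_t] = 1.3820

For an AR(p) model X_t = c + sum_i phi_i X_{t-i} + eps_t, the
one-step-ahead conditional mean is
  E[X_{t+1} | X_t, ...] = c + sum_i phi_i X_{t+1-i}.
Substitute known values:
  E[X_{t+1} | ...] = (-0.691) * (-2)
                   = 1.3820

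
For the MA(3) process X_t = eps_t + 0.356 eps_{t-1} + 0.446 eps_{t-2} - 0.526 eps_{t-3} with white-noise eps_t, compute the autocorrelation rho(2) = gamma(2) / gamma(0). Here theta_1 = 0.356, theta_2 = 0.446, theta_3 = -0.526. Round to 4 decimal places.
\rho(2) = 0.1615

For an MA(q) process with theta_0 = 1, the autocovariance is
  gamma(k) = sigma^2 * sum_{i=0..q-k} theta_i * theta_{i+k},
and rho(k) = gamma(k) / gamma(0). Sigma^2 cancels.
  numerator   = (1)*(0.446) + (0.356)*(-0.526) = 0.258744.
  denominator = (1)^2 + (0.356)^2 + (0.446)^2 + (-0.526)^2 = 1.602328.
  rho(2) = 0.258744 / 1.602328 = 0.1615.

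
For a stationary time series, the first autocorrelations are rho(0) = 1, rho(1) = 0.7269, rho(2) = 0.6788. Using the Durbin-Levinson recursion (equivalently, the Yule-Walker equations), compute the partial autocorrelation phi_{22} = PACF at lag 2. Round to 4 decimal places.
\phi_{22} = 0.3189

The PACF at lag k is phi_{kk}, the last component of the solution
to the Yule-Walker system G_k phi = r_k where
  (G_k)_{ij} = rho(|i - j|), (r_k)_i = rho(i), i,j = 1..k.
Equivalently, Durbin-Levinson gives phi_{kk} iteratively:
  phi_{11} = rho(1)
  phi_{kk} = [rho(k) - sum_{j=1..k-1} phi_{k-1,j} rho(k-j)]
            / [1 - sum_{j=1..k-1} phi_{k-1,j} rho(j)],
  phi_{k,j} = phi_{k-1,j} - phi_{kk} phi_{k-1,k-j},  j = 1..k-1.
Step k = 1:
  phi_11 = rho(1) = 0.7269.
Step k = 2:
  phi_22 = [rho(2) - phi_11 rho(1)] / [1 - phi_11 rho(1)] = [0.6788 - (0.7269)(0.7269)] / [1 - (0.7269)(0.7269)]
         = 0.15041639 / 0.47161639 = 0.3189.
Therefore phi_{22} = 0.3189.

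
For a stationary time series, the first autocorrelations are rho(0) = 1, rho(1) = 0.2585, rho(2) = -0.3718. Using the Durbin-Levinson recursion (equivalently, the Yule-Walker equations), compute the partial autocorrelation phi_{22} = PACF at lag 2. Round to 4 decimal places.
\phi_{22} = -0.4700

The PACF at lag k is phi_{kk}, the last component of the solution
to the Yule-Walker system G_k phi = r_k where
  (G_k)_{ij} = rho(|i - j|), (r_k)_i = rho(i), i,j = 1..k.
Equivalently, Durbin-Levinson gives phi_{kk} iteratively:
  phi_{11} = rho(1)
  phi_{kk} = [rho(k) - sum_{j=1..k-1} phi_{k-1,j} rho(k-j)]
            / [1 - sum_{j=1..k-1} phi_{k-1,j} rho(j)],
  phi_{k,j} = phi_{k-1,j} - phi_{kk} phi_{k-1,k-j},  j = 1..k-1.
Step k = 1:
  phi_11 = rho(1) = 0.2585.
Step k = 2:
  phi_22 = [rho(2) - phi_11 rho(1)] / [1 - phi_11 rho(1)] = [-0.3718 - (0.2585)(0.2585)] / [1 - (0.2585)(0.2585)]
         = -0.43862225 / 0.93317775 = -0.47.
Therefore phi_{22} = -0.4700.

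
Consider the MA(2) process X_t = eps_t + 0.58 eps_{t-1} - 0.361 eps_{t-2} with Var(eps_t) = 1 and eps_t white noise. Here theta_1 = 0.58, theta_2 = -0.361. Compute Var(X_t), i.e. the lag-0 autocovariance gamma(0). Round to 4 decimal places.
\gamma(0) = 1.4667

For an MA(q) process X_t = eps_t + sum_i theta_i eps_{t-i} with
Var(eps_t) = sigma^2, the variance is
  gamma(0) = sigma^2 * (1 + sum_i theta_i^2).
  sum_i theta_i^2 = (0.58)^2 + (-0.361)^2 = 0.3364 + 0.130321 = 0.466721.
  gamma(0) = 1 * (1 + 0.466721) = 1 * 1.466721 = 1.466721, which rounds to 1.4667.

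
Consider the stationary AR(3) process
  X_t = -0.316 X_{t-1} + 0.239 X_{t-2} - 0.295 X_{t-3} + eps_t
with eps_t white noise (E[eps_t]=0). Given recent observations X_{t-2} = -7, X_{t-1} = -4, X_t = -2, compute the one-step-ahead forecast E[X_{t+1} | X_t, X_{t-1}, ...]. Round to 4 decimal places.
E[X_{t+1} \mid \mathcal F_t] = 1.7410

For an AR(p) model X_t = c + sum_i phi_i X_{t-i} + eps_t, the
one-step-ahead conditional mean is
  E[X_{t+1} | X_t, ...] = c + sum_i phi_i X_{t+1-i}.
Substitute known values:
  E[X_{t+1} | ...] = (-0.316) * (-2) + (0.239) * (-4) + (-0.295) * (-7)
                   = 1.7410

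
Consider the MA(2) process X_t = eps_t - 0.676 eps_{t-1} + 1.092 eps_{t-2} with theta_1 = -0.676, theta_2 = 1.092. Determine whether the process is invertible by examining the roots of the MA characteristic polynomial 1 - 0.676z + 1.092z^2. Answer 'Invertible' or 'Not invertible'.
\text{Not invertible}

The MA(q) characteristic polynomial is P(z) = 1 - 0.676z + 1.092z^2.
Invertibility requires all roots to lie outside the unit circle, i.e. |z| > 1 for every root.
Set 1 + (-0.676) z + (1.092) z^2 = 0, i.e. a z^2 + b z + c = 0 with a = 1.092, b = -0.676, c = 1.
Discriminant D = b^2 - 4ac = (-0.676)^2 - 4*(1.092)*1 = 0.456976 - (4.368) = -3.911024.
D < 0, so the roots are the complex-conjugate pair z = (-b +/- i sqrt(-D)) / (2a) = 0.3095 +/- 0.9055i.
For a conjugate pair |z|^2 = z * conj(z) = (product of roots) = c/a = 1/(1.092) = 0.915751, so |z| = sqrt(0.915751) = 0.9569 for both roots.
Moduli of all roots: 0.9569, 0.9569.
All moduli strictly greater than 1? No.
Verdict: Not invertible.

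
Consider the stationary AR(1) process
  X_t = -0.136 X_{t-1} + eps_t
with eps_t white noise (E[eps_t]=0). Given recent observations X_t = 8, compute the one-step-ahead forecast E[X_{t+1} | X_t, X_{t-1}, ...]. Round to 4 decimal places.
E[X_{t+1} \mid \mathcal F_t] = -1.0880

For an AR(p) model X_t = c + sum_i phi_i X_{t-i} + eps_t, the
one-step-ahead conditional mean is
  E[X_{t+1} | X_t, ...] = c + sum_i phi_i X_{t+1-i}.
Substitute known values:
  E[X_{t+1} | ...] = (-0.136) * (8)
                   = -1.0880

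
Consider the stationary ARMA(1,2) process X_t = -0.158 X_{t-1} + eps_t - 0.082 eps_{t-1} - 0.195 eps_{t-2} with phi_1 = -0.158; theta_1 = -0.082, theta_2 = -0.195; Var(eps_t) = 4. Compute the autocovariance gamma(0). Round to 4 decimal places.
\gamma(0) = 4.3316

Multiply the model equation by X_{t-k} and take expectations. With theta_0 = psi_0 = 1 and psi_j the MA(infinity) weights, this gives
  gamma(k) - sum_i phi_i gamma(k-i) = c_k,
  c_k = sigma^2 * sum_{j=k..q} theta_j psi_{j-k}   (c_k = 0 for k > q),
using gamma(-m) = gamma(m).
psi-weights needed (psi_j = theta_j + sum_i phi_i psi_{j-i}):
  psi_1 = theta_1 + phi_1 = -0.082 + (-0.158) = -0.24
  psi_2 = theta_2 + phi_1 psi_1 = -0.195 + (-0.158)(-0.24) = -0.15708
Right-hand sides:
  c_0 = sigma^2 (1 + theta_1 psi_1 + theta_2 psi_2) = 4 * (1 + (-0.082)(-0.24) + (-0.195)(-0.15708)) = 4 * 1.050311 = 4.201242
  c_1 = sigma^2 (theta_1 + theta_2 psi_1) = 4 * (-0.082 + (-0.195)(-0.24)) = -0.1408
  c_2 = sigma^2 theta_2 = 4 * (-0.195) = -0.78
Equations for k = 0 and k = 1 (AR order 1):
  gamma(0) = phi_1 gamma(1) + c_0
  gamma(1) = phi_1 gamma(0) + c_1
Substituting the second into the first: gamma(0) (1 - phi_1^2) = c_0 + phi_1 c_1, so
  gamma(0) = (c_0 + phi_1 c_1) / (1 - phi_1^2) = (4.201242 + (-0.158)(-0.1408)) / (1 - (-0.158)^2) = 4.223489 / 0.975036 = 4.331623.
Therefore gamma(0) = 4.3316 (to 4 decimal places).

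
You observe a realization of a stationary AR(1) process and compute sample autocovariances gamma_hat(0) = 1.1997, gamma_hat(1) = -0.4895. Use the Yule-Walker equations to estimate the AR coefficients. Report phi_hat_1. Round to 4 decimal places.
\hat\phi_{1} = -0.4080

The Yule-Walker equations for an AR(p) process read, in matrix form,
  Gamma_p phi = r_p,   with   (Gamma_p)_{ij} = gamma(|i - j|),
                       (r_p)_i = gamma(i),   i,j = 1..p.
Substitute the sample gammas (Toeplitz matrix and right-hand side of size 1):
  Gamma_p = [[1.1997]]
  r_p     = [-0.4895]
With p = 1 this is the single equation gamma(0) phi_1 = gamma(1):
  phi_hat_1 = gamma(1) / gamma(0) = -0.4895 / 1.1997 = -0.4080.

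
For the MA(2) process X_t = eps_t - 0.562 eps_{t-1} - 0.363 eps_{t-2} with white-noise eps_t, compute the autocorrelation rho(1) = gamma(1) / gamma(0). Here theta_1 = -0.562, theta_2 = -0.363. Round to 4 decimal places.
\rho(1) = -0.2473

For an MA(q) process with theta_0 = 1, the autocovariance is
  gamma(k) = sigma^2 * sum_{i=0..q-k} theta_i * theta_{i+k},
and rho(k) = gamma(k) / gamma(0). Sigma^2 cancels.
  numerator   = (1)*(-0.562) + (-0.562)*(-0.363) = -0.357994.
  denominator = (1)^2 + (-0.562)^2 + (-0.363)^2 = 1.447613.
  rho(1) = -0.357994 / 1.447613 = -0.2473.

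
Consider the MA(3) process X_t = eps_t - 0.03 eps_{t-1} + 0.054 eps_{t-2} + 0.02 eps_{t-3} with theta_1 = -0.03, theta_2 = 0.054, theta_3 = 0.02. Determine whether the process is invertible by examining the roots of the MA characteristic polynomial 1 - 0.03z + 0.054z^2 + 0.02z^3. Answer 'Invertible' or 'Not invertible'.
\text{Invertible}

The MA(q) characteristic polynomial is P(z) = 1 - 0.03z + 0.054z^2 + 0.02z^3.
Invertibility requires all roots to lie outside the unit circle, i.e. |z| > 1 for every root.
Degree 3: look for a simple real root z0 first, then factor out (1 - z/z0) and solve the remaining quadratic.
Testing z0 = -5: P(-5) = 1 + (-0.03)(-5) + (0.054)(-5)^2 + (0.02)(-5)^3
  = 1 + (0.15) + (1.35) + (-2.5) = 0.  So z_0 = -5 is a root, |z_0| = 5.
Divide out the factor (1 + 0.2 z) = (1 - z/z0) (since 1/z0 = -0.2):
  P(z) = (1 + 0.2 z)(1 + (-0.23) z + (0.1) z^2)
  [check: z-coef -0.23 - (-0.2) = -0.03; z^2-coef 0.1 - (-0.2)(-0.23) = 0.054; z^3-coef -(-0.2)(0.1) = 0.02.]
Remaining roots from the quadratic factor 1 + (-0.23) z + (0.1) z^2:
  Set 1 + (-0.23) z + (0.1) z^2 = 0, i.e. a z^2 + b z + c = 0 with a = 0.1, b = -0.23, c = 1.
  Discriminant D = b^2 - 4ac = (-0.23)^2 - 4*(0.1)*1 = 0.0529 - (0.4) = -0.3471.
  D < 0, so the roots are the complex-conjugate pair z = (-b +/- i sqrt(-D)) / (2a) = 1.15 +/- 2.9458i.
  For a conjugate pair |z|^2 = z * conj(z) = (product of roots) = c/a = 1/(0.1) = 10, so |z| = sqrt(10) = 3.1623 for both roots.
Moduli of all roots: 5.0000, 3.1623, 3.1623.
All moduli strictly greater than 1? Yes.
Verdict: Invertible.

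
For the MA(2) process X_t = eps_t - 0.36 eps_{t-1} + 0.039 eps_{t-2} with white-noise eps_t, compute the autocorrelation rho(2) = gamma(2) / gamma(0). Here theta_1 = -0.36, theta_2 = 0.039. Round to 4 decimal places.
\rho(2) = 0.0345

For an MA(q) process with theta_0 = 1, the autocovariance is
  gamma(k) = sigma^2 * sum_{i=0..q-k} theta_i * theta_{i+k},
and rho(k) = gamma(k) / gamma(0). Sigma^2 cancels.
  numerator   = (1)*(0.039) = 0.039.
  denominator = (1)^2 + (-0.36)^2 + (0.039)^2 = 1.131121.
  rho(2) = 0.039 / 1.131121 = 0.0345.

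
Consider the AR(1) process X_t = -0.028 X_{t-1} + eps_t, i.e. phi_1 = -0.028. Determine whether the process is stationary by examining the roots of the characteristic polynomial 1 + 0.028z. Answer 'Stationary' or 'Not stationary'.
\text{Stationary}

The AR(p) characteristic polynomial is P(z) = 1 + 0.028z.
Stationarity requires all roots to lie outside the unit circle, i.e. |z| > 1 for every root.
This is linear in z: 1 + (0.028) z = 0  =>  z = -1/(0.028) = -35.714286,  |z| = 35.714286.
Moduli of all roots: 35.7143.
All moduli strictly greater than 1? Yes.
Verdict: Stationary.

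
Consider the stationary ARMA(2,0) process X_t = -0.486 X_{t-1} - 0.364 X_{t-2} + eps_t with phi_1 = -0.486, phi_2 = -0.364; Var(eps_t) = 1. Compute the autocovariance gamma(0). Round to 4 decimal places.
\gamma(0) = 1.3204

Multiply the model equation by X_{t-k} and take expectations. With theta_0 = psi_0 = 1 and psi_j the MA(infinity) weights, this gives
  gamma(k) - sum_i phi_i gamma(k-i) = c_k,
  c_k = sigma^2 * sum_{j=k..q} theta_j psi_{j-k}   (c_k = 0 for k > q),
using gamma(-m) = gamma(m).
Pure AR (q = 0): c_0 = sigma^2 = 1, c_k = 0 for k >= 1.
Equations for k = 0, 1, 2 (AR order 2, c_2 = 0):
  (E0) gamma(0) = phi_1 gamma(1) + phi_2 gamma(2) + c_0
  (E1) gamma(1) = phi_1 gamma(0) + phi_2 gamma(1) + c_1
  (E2) gamma(2) = phi_1 gamma(1) + phi_2 gamma(0)
From (E1): gamma(1) = A gamma(0) + B with
  A = phi_1 / (1 - phi_2) = -0.486 / 1.364 = -0.356305,   B = c_1 / (1 - phi_2) = 0 / 1.364 = 0.
Insert (E2) into (E0): gamma(0) (1 - phi_2^2) = phi_1 (1 + phi_2) gamma(1) + c_0.
  phi_1 (1 + phi_2) = (-0.486)(0.636) = -0.309096,   1 - phi_2^2 = 0.867504.
Replace gamma(1) by A gamma(0) + B and collect gamma(0):
  gamma(0) [0.867504 - (-0.309096)(-0.356305)] = c_0 = 1
  gamma(0) * 0.757372 = 1
  gamma(0) = 1 / 0.757372 = 1.320356.
Therefore gamma(0) = 1.3204 (to 4 decimal places).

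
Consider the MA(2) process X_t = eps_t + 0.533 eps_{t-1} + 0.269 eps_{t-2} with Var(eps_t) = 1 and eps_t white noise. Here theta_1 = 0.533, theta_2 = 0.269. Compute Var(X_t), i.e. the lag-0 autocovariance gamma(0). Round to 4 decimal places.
\gamma(0) = 1.3565

For an MA(q) process X_t = eps_t + sum_i theta_i eps_{t-i} with
Var(eps_t) = sigma^2, the variance is
  gamma(0) = sigma^2 * (1 + sum_i theta_i^2).
  sum_i theta_i^2 = (0.533)^2 + (0.269)^2 = 0.284089 + 0.072361 = 0.35645.
  gamma(0) = 1 * (1 + 0.35645) = 1 * 1.35645 = 1.35645, which rounds to 1.3565.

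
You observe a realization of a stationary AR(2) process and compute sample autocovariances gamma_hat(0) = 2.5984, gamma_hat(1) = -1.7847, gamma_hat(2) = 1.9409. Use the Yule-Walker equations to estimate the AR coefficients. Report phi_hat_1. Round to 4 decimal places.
\hat\phi_{1} = -0.3290

The Yule-Walker equations for an AR(p) process read, in matrix form,
  Gamma_p phi = r_p,   with   (Gamma_p)_{ij} = gamma(|i - j|),
                       (r_p)_i = gamma(i),   i,j = 1..p.
Substitute the sample gammas (Toeplitz matrix and right-hand side of size 2):
  Gamma_p = [[2.5984, -1.7847], [-1.7847, 2.5984]]
  r_p     = [-1.7847, 1.9409]
Written out:
  2.5984 phi_1 - 1.7847 phi_2 = -1.7847
  -1.7847 phi_1 + 2.5984 phi_2 = 1.9409
Solve by Cramer's rule:
  det = gamma(0)^2 - gamma(1)^2 = (2.5984)^2 - (-1.7847)^2 = 6.75168256 - 3.18515409 = 3.56652847
  phi_hat_1 = [gamma(1) gamma(0) - gamma(1) gamma(2)] / det = [(-1.7847)(2.5984) - (-1.7847)(1.9409)] / 3.56652847 = -1.17344025 / 3.56652847 = -0.329
  phi_hat_2 = [gamma(0) gamma(2) - gamma(1)^2] / det = [(2.5984)(1.9409) - (-1.7847)^2] / 3.56652847 = 1.85808047 / 3.56652847 = 0.521
So phi_hat = [-0.3290, 0.5210].
Therefore phi_hat_1 = -0.3290.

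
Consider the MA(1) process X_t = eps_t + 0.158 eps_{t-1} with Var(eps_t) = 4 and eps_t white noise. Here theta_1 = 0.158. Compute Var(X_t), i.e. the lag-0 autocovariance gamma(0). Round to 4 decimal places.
\gamma(0) = 4.0999

For an MA(q) process X_t = eps_t + sum_i theta_i eps_{t-i} with
Var(eps_t) = sigma^2, the variance is
  gamma(0) = sigma^2 * (1 + sum_i theta_i^2).
  sum_i theta_i^2 = (0.158)^2 = 0.024964.
  gamma(0) = 4 * (1 + 0.024964) = 4 * 1.024964 = 4.099856, which rounds to 4.0999.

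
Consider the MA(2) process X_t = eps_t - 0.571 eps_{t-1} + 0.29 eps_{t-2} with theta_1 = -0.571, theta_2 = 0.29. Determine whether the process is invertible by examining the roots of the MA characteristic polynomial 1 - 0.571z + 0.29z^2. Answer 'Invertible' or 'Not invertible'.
\text{Invertible}

The MA(q) characteristic polynomial is P(z) = 1 - 0.571z + 0.29z^2.
Invertibility requires all roots to lie outside the unit circle, i.e. |z| > 1 for every root.
Set 1 + (-0.571) z + (0.29) z^2 = 0, i.e. a z^2 + b z + c = 0 with a = 0.29, b = -0.571, c = 1.
Discriminant D = b^2 - 4ac = (-0.571)^2 - 4*(0.29)*1 = 0.326041 - (1.16) = -0.833959.
D < 0, so the roots are the complex-conjugate pair z = (-b +/- i sqrt(-D)) / (2a) = 0.9845 +/- 1.5745i.
For a conjugate pair |z|^2 = z * conj(z) = (product of roots) = c/a = 1/(0.29) = 3.448276, so |z| = sqrt(3.448276) = 1.857 for both roots.
Moduli of all roots: 1.8570, 1.8570.
All moduli strictly greater than 1? Yes.
Verdict: Invertible.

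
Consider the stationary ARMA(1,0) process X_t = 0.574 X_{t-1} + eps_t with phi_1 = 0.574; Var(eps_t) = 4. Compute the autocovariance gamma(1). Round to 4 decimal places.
\gamma(1) = 3.4242

Multiply the model equation by X_{t-k} and take expectations. With theta_0 = psi_0 = 1 and psi_j the MA(infinity) weights, this gives
  gamma(k) - sum_i phi_i gamma(k-i) = c_k,
  c_k = sigma^2 * sum_{j=k..q} theta_j psi_{j-k}   (c_k = 0 for k > q),
using gamma(-m) = gamma(m).
Pure AR (q = 0): c_0 = sigma^2 = 4, c_k = 0 for k >= 1.
Equations for k = 0 and k = 1 (AR order 1):
  gamma(0) = phi_1 gamma(1) + c_0
  gamma(1) = phi_1 gamma(0) + c_1
Substituting the second into the first: gamma(0) (1 - phi_1^2) = c_0 + phi_1 c_1, so
  gamma(0) = c_0 / (1 - phi_1^2) = 4 / (1 - (0.574)^2) = 4 / 0.670524 = 5.965484.
  gamma(1) = phi_1 gamma(0) = (0.574)(5.965484) = 3.424188.
Therefore gamma(1) = 3.4242 (to 4 decimal places).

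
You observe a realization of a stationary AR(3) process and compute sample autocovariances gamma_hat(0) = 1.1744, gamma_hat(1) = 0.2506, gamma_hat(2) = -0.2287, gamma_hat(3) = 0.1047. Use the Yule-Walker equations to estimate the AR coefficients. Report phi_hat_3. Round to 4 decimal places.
\hat\phi_{3} = 0.2180

The Yule-Walker equations for an AR(p) process read, in matrix form,
  Gamma_p phi = r_p,   with   (Gamma_p)_{ij} = gamma(|i - j|),
                       (r_p)_i = gamma(i),   i,j = 1..p.
Substitute the sample gammas (Toeplitz matrix and right-hand side of size 3):
  Gamma_p = [[1.1744, 0.2506, -0.2287], [0.2506, 1.1744, 0.2506], [-0.2287, 0.2506, 1.1744]]
  r_p     = [0.2506, -0.2287, 0.1047]
Written out (R1..R3):
  (R1) 1.1744 phi_1 + 0.2506 phi_2 - 0.2287 phi_3 = 0.2506
  (R2) 0.2506 phi_1 + 1.1744 phi_2 + 0.2506 phi_3 = -0.2287
  (R3) -0.2287 phi_1 + 0.2506 phi_2 + 1.1744 phi_3 = 0.1047
Gaussian elimination:
  R2 <- R2 - (0.2506/1.1744) R1 = R2 - (0.213386) R1:  1.120926 phi_2 + 0.299401 phi_3 = -0.282174
  R3 <- R3 - (-0.2287/1.1744) R1 = R3 - (-0.194738) R1:  0.299401 phi_2 + 1.129863 phi_3 = 0.153501
  R3 <- R3 - (0.299401/1.120926) R2 = R3 - (0.267102) R2:  1.049893 phi_3 = 0.228871
Back-substitution:
  phi_hat_3 = 0.228871 / 1.049893 = 0.217994
  phi_hat_2 = (-0.282174 - (0.299401)(0.217994)) / 1.120926 = -0.30996
  phi_hat_1 = (0.2506 - (0.2506)(-0.30996) - (-0.2287)(0.217994)) / 1.1744 = 0.321978
So phi_hat = [0.3220, -0.3100, 0.2180].
Therefore phi_hat_3 = 0.2180.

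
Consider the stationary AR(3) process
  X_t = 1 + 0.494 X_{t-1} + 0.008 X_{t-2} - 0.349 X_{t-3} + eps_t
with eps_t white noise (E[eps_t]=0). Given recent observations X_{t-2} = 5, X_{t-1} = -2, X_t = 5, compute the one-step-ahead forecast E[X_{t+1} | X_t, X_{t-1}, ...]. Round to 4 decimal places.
E[X_{t+1} \mid \mathcal F_t] = 1.7090

For an AR(p) model X_t = c + sum_i phi_i X_{t-i} + eps_t, the
one-step-ahead conditional mean is
  E[X_{t+1} | X_t, ...] = c + sum_i phi_i X_{t+1-i}.
Substitute known values:
  E[X_{t+1} | ...] = 1 + (0.494) * (5) + (0.008) * (-2) + (-0.349) * (5)
                   = 1.7090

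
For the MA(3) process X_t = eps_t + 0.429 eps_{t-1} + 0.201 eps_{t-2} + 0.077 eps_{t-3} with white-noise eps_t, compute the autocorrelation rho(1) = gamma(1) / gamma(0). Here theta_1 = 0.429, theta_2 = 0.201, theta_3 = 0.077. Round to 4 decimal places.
\rho(1) = 0.4313

For an MA(q) process with theta_0 = 1, the autocovariance is
  gamma(k) = sigma^2 * sum_{i=0..q-k} theta_i * theta_{i+k},
and rho(k) = gamma(k) / gamma(0). Sigma^2 cancels.
  numerator   = (1)*(0.429) + (0.429)*(0.201) + (0.201)*(0.077) = 0.530706.
  denominator = (1)^2 + (0.429)^2 + (0.201)^2 + (0.077)^2 = 1.230371.
  rho(1) = 0.530706 / 1.230371 = 0.4313.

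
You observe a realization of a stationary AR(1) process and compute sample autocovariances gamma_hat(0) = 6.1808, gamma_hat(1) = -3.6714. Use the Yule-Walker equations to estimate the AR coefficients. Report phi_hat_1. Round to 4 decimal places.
\hat\phi_{1} = -0.5940

The Yule-Walker equations for an AR(p) process read, in matrix form,
  Gamma_p phi = r_p,   with   (Gamma_p)_{ij} = gamma(|i - j|),
                       (r_p)_i = gamma(i),   i,j = 1..p.
Substitute the sample gammas (Toeplitz matrix and right-hand side of size 1):
  Gamma_p = [[6.1808]]
  r_p     = [-3.6714]
With p = 1 this is the single equation gamma(0) phi_1 = gamma(1):
  phi_hat_1 = gamma(1) / gamma(0) = -3.6714 / 6.1808 = -0.5940.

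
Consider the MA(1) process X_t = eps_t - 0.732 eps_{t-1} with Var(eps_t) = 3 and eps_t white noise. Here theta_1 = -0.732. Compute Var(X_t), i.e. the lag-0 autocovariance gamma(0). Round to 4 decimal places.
\gamma(0) = 4.6075

For an MA(q) process X_t = eps_t + sum_i theta_i eps_{t-i} with
Var(eps_t) = sigma^2, the variance is
  gamma(0) = sigma^2 * (1 + sum_i theta_i^2).
  sum_i theta_i^2 = (-0.732)^2 = 0.535824.
  gamma(0) = 3 * (1 + 0.535824) = 3 * 1.535824 = 4.607472, which rounds to 4.6075.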